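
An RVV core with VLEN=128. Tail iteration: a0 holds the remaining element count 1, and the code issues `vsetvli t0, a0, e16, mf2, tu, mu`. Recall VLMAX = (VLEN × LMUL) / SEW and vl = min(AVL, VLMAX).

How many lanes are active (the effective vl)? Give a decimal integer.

lanes per group: 128·1/2/16 = 4
vl ← min(1, 4) = 1

vl = 1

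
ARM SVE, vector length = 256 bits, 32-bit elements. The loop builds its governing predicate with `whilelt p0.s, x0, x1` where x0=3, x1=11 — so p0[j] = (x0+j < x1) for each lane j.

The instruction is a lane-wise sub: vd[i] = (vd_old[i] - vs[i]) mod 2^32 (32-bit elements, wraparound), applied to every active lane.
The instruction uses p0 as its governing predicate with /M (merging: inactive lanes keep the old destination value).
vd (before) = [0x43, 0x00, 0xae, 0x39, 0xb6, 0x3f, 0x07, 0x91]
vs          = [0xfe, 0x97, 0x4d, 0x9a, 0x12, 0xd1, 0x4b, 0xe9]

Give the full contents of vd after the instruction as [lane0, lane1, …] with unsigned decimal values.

256-bit reg / 32-bit elem → 8 lanes
active while 3+j < 11, i.e. j ∈ [0,8) capped at 8 ⇒ 8
vd[0] sub(0x43,0xfe) -> 0xffffff45
vd[1] sub(0x00,0x97) -> 0xffffff69
vd[2] sub(0xae,0x4d) -> 0x61
vd[3] sub(0x39,0x9a) -> 0xffffff9f
vd[4] sub(0xb6,0x12) -> 0xa4
vd[5] sub(0x3f,0xd1) -> 0xffffff6e
vd[6] sub(0x07,0x4b) -> 0xffffffbc
vd[7] sub(0x91,0xe9) -> 0xffffffa8

vd = [4294967109, 4294967145, 97, 4294967199, 164, 4294967150, 4294967228, 4294967208]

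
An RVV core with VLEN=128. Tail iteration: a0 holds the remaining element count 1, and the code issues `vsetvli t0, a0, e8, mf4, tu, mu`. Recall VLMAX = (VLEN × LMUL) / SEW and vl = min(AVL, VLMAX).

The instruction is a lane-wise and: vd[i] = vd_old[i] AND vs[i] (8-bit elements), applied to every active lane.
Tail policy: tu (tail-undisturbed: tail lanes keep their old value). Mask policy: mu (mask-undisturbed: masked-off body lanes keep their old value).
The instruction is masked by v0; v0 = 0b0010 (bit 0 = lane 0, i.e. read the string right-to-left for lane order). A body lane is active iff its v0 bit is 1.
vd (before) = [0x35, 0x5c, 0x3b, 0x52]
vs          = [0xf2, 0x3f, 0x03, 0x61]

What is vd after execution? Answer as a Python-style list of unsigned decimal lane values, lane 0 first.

vd = [53, 92, 59, 82]

VLMAX = VLEN×LMUL/SEW = 128×1/4/8 = 4
vl = min(AVL, VLMAX) = min(1, 4) = 1
lane  0: mask-off/keep ⇒ 0x35
lane  1: tail/keep ⇒ 0x5c
lane  2: tail/keep ⇒ 0x3b
lane  3: tail/keep ⇒ 0x52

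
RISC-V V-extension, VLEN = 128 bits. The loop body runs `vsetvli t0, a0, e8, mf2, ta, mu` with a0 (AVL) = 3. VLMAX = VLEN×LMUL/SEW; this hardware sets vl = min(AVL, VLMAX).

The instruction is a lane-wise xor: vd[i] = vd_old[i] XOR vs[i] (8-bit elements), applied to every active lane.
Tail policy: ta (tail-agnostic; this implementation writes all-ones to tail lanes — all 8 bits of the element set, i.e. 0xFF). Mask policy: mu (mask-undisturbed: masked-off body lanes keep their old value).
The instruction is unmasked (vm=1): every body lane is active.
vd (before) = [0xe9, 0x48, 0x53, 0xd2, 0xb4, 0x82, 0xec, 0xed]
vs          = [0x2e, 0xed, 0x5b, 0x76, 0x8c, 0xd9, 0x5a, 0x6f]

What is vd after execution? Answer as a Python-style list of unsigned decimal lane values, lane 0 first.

vd = [199, 165, 8, 255, 255, 255, 255, 255]

lanes per group: 128·1/2/8 = 8
vl = min(AVL, VLMAX) = min(3, 8) = 3
[0] xor(0xe9,0x2e) = 0xc7
[1] xor(0x48,0xed) = 0xa5
[2] xor(0x53,0x5b) = 0x08
[3] tail/ones = 0xff
[4] tail/ones = 0xff
[5] tail/ones = 0xff
[6] tail/ones = 0xff
[7] tail/ones = 0xff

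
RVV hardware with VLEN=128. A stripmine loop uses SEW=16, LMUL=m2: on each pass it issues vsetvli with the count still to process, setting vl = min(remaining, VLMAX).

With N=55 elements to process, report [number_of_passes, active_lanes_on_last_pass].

[iterations, last_vl] = [4, 7]

VLMAX = (128 × 2) / 16 = 16 lanes
N=55: ⌈55/16⌉ = 4 iters; last vl = 55 − 3×16 = 7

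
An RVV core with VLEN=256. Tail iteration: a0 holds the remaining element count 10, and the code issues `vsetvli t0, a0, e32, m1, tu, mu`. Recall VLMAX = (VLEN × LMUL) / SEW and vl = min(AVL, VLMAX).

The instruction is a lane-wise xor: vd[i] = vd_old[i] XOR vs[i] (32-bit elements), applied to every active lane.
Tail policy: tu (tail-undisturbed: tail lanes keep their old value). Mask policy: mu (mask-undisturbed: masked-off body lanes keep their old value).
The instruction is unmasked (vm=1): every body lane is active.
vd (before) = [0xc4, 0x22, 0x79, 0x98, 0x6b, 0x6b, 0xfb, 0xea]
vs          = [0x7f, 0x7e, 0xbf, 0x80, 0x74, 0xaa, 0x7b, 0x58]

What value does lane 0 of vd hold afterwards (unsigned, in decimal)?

vd[0] = 187

lanes per group: 256·1/32 = 8
vl ← min(10, 8) = 8
[0] xor(0xc4,0x7f) = 0xbb
[1] xor(0x22,0x7e) = 0x5c
[2] xor(0x79,0xbf) = 0xc6
[3] xor(0x98,0x80) = 0x18
[4] xor(0x6b,0x74) = 0x1f
[5] xor(0x6b,0xaa) = 0xc1
[6] xor(0xfb,0x7b) = 0x80
[7] xor(0xea,0x58) = 0xb2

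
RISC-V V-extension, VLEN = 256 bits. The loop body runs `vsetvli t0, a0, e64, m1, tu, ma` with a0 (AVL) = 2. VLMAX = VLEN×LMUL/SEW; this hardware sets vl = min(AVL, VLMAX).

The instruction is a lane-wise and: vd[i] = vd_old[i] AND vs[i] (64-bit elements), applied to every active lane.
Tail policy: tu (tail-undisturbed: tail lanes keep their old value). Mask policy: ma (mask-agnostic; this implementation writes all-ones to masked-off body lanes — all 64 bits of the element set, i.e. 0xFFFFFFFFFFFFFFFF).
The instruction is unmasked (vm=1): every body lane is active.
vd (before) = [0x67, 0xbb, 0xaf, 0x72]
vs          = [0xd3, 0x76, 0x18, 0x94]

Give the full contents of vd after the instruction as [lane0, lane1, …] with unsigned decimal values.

lanes per group: 256·1/64 = 4
vl = min(AVL, VLMAX) = min(2, 4) = 2
lane  0: and(0x67,0xd3) ⇒ 0x43
lane  1: and(0xbb,0x76) ⇒ 0x32
lane  2: tail/keep ⇒ 0xaf
lane  3: tail/keep ⇒ 0x72

vd = [67, 50, 175, 114]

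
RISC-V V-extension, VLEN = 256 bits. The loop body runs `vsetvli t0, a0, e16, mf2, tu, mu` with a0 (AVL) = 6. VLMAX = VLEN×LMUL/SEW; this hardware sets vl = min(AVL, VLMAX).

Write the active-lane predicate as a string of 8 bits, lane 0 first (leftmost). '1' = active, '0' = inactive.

VLMAX = VLEN×LMUL/SEW = 256×1/2/16 = 8
vl = min(AVL, VLMAX) = min(6, 8) = 6
bits (lane 0 leftmost): 11111100

predicate = 11111100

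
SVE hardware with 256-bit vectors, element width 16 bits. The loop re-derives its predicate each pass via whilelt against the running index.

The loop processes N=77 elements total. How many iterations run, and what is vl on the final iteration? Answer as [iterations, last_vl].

256-bit reg / 16-bit elem → 16 lanes
iterations = ceil(77/16) = 5; final-pass vl = 13

[iterations, last_vl] = [5, 13]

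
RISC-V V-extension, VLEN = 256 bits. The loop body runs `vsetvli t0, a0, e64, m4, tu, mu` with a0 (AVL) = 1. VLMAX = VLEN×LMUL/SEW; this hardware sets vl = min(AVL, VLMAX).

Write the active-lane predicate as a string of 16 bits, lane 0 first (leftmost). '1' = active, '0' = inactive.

predicate = 1000000000000000

VLMAX = (256 × 4) / 64 = 16 lanes
vl = min(AVL, VLMAX) = min(1, 16) = 1
bits (lane 0 leftmost): 1000000000000000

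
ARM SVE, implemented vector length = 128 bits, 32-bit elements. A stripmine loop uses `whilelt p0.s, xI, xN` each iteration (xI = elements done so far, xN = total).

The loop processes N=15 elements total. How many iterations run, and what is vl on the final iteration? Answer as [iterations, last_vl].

128-bit reg / 32-bit elem → 4 lanes
iterations = ceil(15/4) = 4; final-pass vl = 3

[iterations, last_vl] = [4, 3]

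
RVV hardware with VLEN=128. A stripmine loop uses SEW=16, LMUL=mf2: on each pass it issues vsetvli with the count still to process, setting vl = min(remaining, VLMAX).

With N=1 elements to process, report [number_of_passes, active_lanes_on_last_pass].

[iterations, last_vl] = [1, 1]

lanes per group: 128·1/2/16 = 4
N=1: ⌈1/4⌉ = 1 iters; last vl = 1 − 0×4 = 1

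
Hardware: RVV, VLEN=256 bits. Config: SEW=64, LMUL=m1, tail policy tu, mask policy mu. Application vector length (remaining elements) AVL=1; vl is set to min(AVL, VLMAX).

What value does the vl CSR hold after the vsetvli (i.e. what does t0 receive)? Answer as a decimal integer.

vl = 1

VLMAX = VLEN×LMUL/SEW = 256×1/64 = 4
vl = min(AVL, VLMAX) = min(1, 4) = 1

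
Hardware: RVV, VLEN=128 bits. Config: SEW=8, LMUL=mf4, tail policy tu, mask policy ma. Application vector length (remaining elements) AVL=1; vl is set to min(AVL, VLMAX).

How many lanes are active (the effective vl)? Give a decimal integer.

VLMAX = VLEN×LMUL/SEW = 128×1/4/8 = 4
vl = min(AVL, VLMAX) = min(1, 4) = 1

vl = 1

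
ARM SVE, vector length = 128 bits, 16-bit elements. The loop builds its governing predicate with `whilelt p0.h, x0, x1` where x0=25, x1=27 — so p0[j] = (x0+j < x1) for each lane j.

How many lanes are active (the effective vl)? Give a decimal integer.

vl = 2

lane count: 128 div 16 = 8
p0[j] = (25+j < 27); true for j=0..1 → 2 lanes set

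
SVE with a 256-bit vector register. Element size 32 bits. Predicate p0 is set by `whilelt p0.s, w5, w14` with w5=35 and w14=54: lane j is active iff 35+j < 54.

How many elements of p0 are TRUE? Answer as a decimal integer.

lane count: 256 div 32 = 8
active while 35+j < 54, i.e. j ∈ [0,19) capped at 8 ⇒ 8

vl = 8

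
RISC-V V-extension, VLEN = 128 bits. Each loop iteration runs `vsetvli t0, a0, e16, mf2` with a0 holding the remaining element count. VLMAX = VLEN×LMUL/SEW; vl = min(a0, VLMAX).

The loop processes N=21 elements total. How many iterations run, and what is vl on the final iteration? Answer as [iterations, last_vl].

[iterations, last_vl] = [6, 1]

VLMAX = (128 × 1/2) / 16 = 4 lanes
N=21: ⌈21/4⌉ = 6 iters; last vl = 21 − 5×4 = 1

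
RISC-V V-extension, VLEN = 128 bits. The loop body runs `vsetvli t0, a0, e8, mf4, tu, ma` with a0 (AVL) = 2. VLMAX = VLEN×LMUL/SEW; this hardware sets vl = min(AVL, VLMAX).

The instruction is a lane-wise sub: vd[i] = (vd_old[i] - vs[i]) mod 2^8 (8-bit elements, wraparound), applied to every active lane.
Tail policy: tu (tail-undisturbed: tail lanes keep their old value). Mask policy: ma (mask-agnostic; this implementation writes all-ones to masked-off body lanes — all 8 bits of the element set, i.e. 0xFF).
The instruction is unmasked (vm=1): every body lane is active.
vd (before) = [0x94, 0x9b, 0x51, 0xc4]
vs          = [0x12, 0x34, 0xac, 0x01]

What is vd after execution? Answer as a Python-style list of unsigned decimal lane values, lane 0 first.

vd = [130, 103, 81, 196]

lanes per group: 128·1/4/8 = 4
vl = min(AVL, VLMAX) = min(2, 4) = 2
  i=0: sub(0x94,0x12) → 130
  i=1: sub(0x9b,0x34) → 103
  i=2: tail/keep → 81
  i=3: tail/keep → 196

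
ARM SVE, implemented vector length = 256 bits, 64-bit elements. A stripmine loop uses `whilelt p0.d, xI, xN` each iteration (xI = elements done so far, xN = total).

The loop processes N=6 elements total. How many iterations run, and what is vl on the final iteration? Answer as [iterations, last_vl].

register lanes = 256/64 = 4
iterations = ceil(6/4) = 2; final-pass vl = 2

[iterations, last_vl] = [2, 2]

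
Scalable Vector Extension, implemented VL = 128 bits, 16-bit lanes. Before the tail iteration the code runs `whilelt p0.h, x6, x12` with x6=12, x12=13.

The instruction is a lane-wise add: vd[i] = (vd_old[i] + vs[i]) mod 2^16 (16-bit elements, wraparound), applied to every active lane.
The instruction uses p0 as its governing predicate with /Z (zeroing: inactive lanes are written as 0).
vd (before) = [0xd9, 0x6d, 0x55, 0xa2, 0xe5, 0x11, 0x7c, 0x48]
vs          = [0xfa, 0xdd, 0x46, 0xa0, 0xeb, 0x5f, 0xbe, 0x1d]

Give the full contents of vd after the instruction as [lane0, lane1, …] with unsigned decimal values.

vd = [467, 0, 0, 0, 0, 0, 0, 0]

128-bit reg / 16-bit elem → 8 lanes
whilelt: lane j active iff 12+j < 13 → j < 1 → 1 active
vd[0] add(0xd9,0xfa) -> 0x1d3
vd[1] tail/zero -> 0x00
vd[2] tail/zero -> 0x00
vd[3] tail/zero -> 0x00
vd[4] tail/zero -> 0x00
vd[5] tail/zero -> 0x00
vd[6] tail/zero -> 0x00
vd[7] tail/zero -> 0x00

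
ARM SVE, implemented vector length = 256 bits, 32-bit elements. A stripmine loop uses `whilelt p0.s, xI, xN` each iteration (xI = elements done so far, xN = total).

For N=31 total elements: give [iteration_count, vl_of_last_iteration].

register lanes = 256/32 = 8
31 elements at 8/iter → 4 passes, remainder 7 on the last

[iterations, last_vl] = [4, 7]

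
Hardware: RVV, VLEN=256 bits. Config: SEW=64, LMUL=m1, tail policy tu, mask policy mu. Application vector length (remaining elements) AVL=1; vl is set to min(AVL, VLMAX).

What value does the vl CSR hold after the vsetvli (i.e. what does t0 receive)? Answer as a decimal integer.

vl = 1

VLMAX = VLEN×LMUL/SEW = 256×1/64 = 4
vl ← min(1, 4) = 1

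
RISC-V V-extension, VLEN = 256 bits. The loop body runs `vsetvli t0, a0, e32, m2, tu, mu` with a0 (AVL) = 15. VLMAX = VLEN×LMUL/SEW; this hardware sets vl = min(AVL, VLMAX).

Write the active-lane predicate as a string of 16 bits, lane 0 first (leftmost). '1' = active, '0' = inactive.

VLMAX = VLEN×LMUL/SEW = 256×2/32 = 16
vl = min(AVL, VLMAX) = min(15, 16) = 15
bits (lane 0 leftmost): 1111111111111110

predicate = 1111111111111110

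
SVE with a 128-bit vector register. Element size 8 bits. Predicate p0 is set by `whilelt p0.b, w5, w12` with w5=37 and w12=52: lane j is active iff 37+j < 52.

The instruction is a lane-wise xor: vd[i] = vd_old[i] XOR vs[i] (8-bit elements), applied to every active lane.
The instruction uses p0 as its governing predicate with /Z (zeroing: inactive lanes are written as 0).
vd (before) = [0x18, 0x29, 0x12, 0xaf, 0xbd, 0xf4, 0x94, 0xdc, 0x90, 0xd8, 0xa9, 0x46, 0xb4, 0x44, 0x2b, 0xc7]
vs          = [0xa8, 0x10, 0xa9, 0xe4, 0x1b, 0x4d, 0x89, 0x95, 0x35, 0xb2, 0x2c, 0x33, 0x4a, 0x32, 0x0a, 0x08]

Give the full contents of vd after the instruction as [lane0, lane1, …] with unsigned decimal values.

register lanes = 128/8 = 16
active while 37+j < 52, i.e. j ∈ [0,15) capped at 16 ⇒ 15
vd[0] xor(0x18,0xa8) -> 0xb0
vd[1] xor(0x29,0x10) -> 0x39
vd[2] xor(0x12,0xa9) -> 0xbb
vd[3] xor(0xaf,0xe4) -> 0x4b
vd[4] xor(0xbd,0x1b) -> 0xa6
vd[5] xor(0xf4,0x4d) -> 0xb9
vd[6] xor(0x94,0x89) -> 0x1d
vd[7] xor(0xdc,0x95) -> 0x49
vd[8] xor(0x90,0x35) -> 0xa5
vd[9] xor(0xd8,0xb2) -> 0x6a
vd[10] xor(0xa9,0x2c) -> 0x85
vd[11] xor(0x46,0x33) -> 0x75
vd[12] xor(0xb4,0x4a) -> 0xfe
vd[13] xor(0x44,0x32) -> 0x76
vd[14] xor(0x2b,0x0a) -> 0x21
vd[15] tail/zero -> 0x00

vd = [176, 57, 187, 75, 166, 185, 29, 73, 165, 106, 133, 117, 254, 118, 33, 0]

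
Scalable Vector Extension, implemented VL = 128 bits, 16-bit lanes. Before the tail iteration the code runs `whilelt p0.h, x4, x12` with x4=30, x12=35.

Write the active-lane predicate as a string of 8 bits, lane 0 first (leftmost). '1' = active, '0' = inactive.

predicate = 11111000

register lanes = 128/16 = 8
p0[j] = (30+j < 35); true for j=0..4 → 5 lanes set
bits (lane 0 leftmost): 11111000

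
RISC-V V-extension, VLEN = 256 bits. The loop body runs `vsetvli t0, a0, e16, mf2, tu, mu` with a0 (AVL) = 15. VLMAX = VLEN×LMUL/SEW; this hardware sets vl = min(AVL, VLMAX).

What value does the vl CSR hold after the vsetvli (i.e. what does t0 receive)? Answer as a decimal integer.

vl = 8

VLMAX = (256 × 1/2) / 16 = 8 lanes
AVL=15 > VLMAX=8, so vl = 8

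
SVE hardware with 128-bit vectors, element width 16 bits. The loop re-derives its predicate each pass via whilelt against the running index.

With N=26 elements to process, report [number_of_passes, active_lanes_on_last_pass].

register lanes = 128/16 = 8
N=26: ⌈26/8⌉ = 4 iters; last vl = 26 − 3×8 = 2

[iterations, last_vl] = [4, 2]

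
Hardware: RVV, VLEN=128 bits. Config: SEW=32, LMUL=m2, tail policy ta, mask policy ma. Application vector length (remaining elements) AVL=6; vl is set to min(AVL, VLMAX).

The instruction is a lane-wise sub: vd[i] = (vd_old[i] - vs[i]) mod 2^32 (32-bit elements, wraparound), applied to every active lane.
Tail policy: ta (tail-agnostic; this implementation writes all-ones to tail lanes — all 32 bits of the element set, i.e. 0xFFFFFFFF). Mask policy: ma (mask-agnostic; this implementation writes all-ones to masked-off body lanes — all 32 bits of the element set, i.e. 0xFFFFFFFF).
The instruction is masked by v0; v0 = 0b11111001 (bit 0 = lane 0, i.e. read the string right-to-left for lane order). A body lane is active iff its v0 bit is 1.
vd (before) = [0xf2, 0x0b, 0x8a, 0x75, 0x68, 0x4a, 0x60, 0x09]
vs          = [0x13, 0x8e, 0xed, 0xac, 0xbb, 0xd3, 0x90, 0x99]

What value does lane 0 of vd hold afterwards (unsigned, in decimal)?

vd[0] = 223

VLMAX = VLEN×LMUL/SEW = 128×2/32 = 8
vl ← min(6, 8) = 6
  i=0: sub(0xf2,0x13) → 223
  i=1: mask-off/ones → 4294967295
  i=2: mask-off/ones → 4294967295
  i=3: sub(0x75,0xac) → 4294967241
  i=4: sub(0x68,0xbb) → 4294967213
  i=5: sub(0x4a,0xd3) → 4294967159
  i=6: tail/ones → 4294967295
  i=7: tail/ones → 4294967295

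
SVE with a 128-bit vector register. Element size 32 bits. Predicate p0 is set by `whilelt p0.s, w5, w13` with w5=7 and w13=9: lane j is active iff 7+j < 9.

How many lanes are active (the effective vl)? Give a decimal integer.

lane count: 128 div 32 = 4
active while 7+j < 9, i.e. j ∈ [0,2) capped at 4 ⇒ 2

vl = 2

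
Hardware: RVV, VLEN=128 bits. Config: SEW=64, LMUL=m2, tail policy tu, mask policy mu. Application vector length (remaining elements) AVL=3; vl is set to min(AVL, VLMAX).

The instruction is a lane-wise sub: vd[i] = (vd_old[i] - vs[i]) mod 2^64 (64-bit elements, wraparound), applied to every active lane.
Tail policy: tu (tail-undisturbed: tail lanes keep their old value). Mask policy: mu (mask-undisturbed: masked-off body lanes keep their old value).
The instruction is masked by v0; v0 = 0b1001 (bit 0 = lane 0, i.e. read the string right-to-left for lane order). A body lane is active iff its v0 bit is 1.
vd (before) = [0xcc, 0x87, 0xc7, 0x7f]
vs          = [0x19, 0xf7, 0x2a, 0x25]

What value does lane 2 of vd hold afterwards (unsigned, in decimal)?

vd[2] = 199

lanes per group: 128·2/64 = 4
vl = min(AVL, VLMAX) = min(3, 4) = 3
  i=0: sub(0xcc,0x19) → 179
  i=1: mask-off/keep → 135
  i=2: mask-off/keep → 199
  i=3: tail/keep → 127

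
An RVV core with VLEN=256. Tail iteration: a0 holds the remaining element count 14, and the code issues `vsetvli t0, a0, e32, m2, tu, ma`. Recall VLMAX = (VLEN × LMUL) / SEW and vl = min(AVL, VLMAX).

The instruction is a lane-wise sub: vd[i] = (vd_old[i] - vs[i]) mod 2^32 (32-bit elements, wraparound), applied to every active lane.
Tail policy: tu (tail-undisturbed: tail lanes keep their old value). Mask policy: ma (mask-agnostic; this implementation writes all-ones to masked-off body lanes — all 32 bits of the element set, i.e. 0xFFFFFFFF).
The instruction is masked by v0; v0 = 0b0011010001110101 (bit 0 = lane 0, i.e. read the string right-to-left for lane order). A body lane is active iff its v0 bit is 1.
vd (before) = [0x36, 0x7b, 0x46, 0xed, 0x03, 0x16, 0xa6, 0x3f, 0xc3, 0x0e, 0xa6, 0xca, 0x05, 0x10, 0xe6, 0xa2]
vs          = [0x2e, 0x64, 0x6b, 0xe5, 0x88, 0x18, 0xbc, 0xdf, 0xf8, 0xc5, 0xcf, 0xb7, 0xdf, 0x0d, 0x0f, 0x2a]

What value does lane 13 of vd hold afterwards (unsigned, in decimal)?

VLMAX = (256 × 2) / 32 = 16 lanes
vl ← min(14, 16) = 14
[0] sub(0x36,0x2e) = 0x08
[1] mask-off/ones = 0xffffffff
[2] sub(0x46,0x6b) = 0xffffffdb
[3] mask-off/ones = 0xffffffff
[4] sub(0x03,0x88) = 0xffffff7b
[5] sub(0x16,0x18) = 0xfffffffe
[6] sub(0xa6,0xbc) = 0xffffffea
[7] mask-off/ones = 0xffffffff
[8] mask-off/ones = 0xffffffff
[9] mask-off/ones = 0xffffffff
[10] sub(0xa6,0xcf) = 0xffffffd7
[11] mask-off/ones = 0xffffffff
[12] sub(0x05,0xdf) = 0xffffff26
[13] sub(0x10,0x0d) = 0x03
[14] tail/keep = 0xe6
[15] tail/keep = 0xa2

vd[13] = 3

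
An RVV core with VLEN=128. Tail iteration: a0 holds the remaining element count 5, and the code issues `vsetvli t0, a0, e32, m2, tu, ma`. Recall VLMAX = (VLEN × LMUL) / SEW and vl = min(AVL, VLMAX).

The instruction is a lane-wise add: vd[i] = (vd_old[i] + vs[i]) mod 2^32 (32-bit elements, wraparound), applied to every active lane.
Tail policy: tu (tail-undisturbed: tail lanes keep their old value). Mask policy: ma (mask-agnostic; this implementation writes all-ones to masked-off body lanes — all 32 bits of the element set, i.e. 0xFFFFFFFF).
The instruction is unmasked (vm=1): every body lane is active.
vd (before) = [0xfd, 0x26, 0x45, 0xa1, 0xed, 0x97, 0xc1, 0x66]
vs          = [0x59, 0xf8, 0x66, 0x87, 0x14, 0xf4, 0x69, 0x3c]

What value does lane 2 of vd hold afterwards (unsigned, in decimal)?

vd[2] = 171

VLMAX = VLEN×LMUL/SEW = 128×2/32 = 8
vl ← min(5, 8) = 5
lane  0: add(0xfd,0x59) ⇒ 0x156
lane  1: add(0x26,0xf8) ⇒ 0x11e
lane  2: add(0x45,0x66) ⇒ 0xab
lane  3: add(0xa1,0x87) ⇒ 0x128
lane  4: add(0xed,0x14) ⇒ 0x101
lane  5: tail/keep ⇒ 0x97
lane  6: tail/keep ⇒ 0xc1
lane  7: tail/keep ⇒ 0x66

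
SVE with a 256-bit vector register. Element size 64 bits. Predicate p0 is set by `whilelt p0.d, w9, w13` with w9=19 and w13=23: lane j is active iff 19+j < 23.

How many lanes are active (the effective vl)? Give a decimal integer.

lane count: 256 div 64 = 4
p0[j] = (19+j < 23); true for j=0..3 → 4 lanes set

vl = 4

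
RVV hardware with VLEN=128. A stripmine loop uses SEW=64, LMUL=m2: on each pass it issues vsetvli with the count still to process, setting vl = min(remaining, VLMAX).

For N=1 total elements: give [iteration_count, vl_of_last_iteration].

lanes per group: 128·2/64 = 4
1 elements at 4/iter → 1 passes, remainder 1 on the last

[iterations, last_vl] = [1, 1]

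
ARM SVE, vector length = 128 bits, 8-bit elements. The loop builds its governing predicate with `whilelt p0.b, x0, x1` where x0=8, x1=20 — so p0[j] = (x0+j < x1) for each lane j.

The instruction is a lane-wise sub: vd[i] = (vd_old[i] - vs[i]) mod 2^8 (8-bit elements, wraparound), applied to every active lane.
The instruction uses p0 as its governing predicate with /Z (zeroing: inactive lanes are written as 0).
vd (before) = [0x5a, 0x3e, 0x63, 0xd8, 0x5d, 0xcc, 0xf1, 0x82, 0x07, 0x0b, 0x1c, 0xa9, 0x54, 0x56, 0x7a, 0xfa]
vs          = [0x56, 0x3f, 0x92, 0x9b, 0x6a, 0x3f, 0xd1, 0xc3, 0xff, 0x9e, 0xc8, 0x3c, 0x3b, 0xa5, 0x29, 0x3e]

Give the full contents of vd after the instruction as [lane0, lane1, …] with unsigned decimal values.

128-bit reg / 8-bit elem → 16 lanes
active while 8+j < 20, i.e. j ∈ [0,12) capped at 16 ⇒ 12
[0] sub(0x5a,0x56) = 0x04
[1] sub(0x3e,0x3f) = 0xff
[2] sub(0x63,0x92) = 0xd1
[3] sub(0xd8,0x9b) = 0x3d
[4] sub(0x5d,0x6a) = 0xf3
[5] sub(0xcc,0x3f) = 0x8d
[6] sub(0xf1,0xd1) = 0x20
[7] sub(0x82,0xc3) = 0xbf
[8] sub(0x07,0xff) = 0x08
[9] sub(0x0b,0x9e) = 0x6d
[10] sub(0x1c,0xc8) = 0x54
[11] sub(0xa9,0x3c) = 0x6d
[12] tail/zero = 0x00
[13] tail/zero = 0x00
[14] tail/zero = 0x00
[15] tail/zero = 0x00

vd = [4, 255, 209, 61, 243, 141, 32, 191, 8, 109, 84, 109, 0, 0, 0, 0]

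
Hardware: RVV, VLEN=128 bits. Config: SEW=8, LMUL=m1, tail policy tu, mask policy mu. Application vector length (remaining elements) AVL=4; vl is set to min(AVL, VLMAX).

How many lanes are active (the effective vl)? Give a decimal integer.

VLMAX = (128 × 1) / 8 = 16 lanes
vl = min(AVL, VLMAX) = min(4, 16) = 4

vl = 4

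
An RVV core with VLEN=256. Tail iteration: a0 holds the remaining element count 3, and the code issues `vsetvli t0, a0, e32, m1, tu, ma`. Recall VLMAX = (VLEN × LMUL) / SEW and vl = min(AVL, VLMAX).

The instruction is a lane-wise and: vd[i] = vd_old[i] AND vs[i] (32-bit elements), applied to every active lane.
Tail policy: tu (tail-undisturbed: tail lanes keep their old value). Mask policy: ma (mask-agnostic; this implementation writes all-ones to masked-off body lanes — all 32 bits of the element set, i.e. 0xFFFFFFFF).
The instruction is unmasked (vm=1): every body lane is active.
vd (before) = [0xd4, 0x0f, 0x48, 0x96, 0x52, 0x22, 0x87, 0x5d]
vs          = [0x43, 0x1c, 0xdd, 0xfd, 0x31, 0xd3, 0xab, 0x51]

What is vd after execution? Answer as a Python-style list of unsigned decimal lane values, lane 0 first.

lanes per group: 256·1/32 = 8
vl ← min(3, 8) = 3
vd[0] and(0xd4,0x43) -> 0x40
vd[1] and(0x0f,0x1c) -> 0x0c
vd[2] and(0x48,0xdd) -> 0x48
vd[3] tail/keep -> 0x96
vd[4] tail/keep -> 0x52
vd[5] tail/keep -> 0x22
vd[6] tail/keep -> 0x87
vd[7] tail/keep -> 0x5d

vd = [64, 12, 72, 150, 82, 34, 135, 93]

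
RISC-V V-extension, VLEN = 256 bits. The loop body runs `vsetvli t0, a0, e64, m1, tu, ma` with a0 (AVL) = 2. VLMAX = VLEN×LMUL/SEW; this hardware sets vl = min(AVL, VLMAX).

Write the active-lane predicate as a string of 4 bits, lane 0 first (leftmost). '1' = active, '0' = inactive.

VLMAX = VLEN×LMUL/SEW = 256×1/64 = 4
AVL=2 ≤ VLMAX=4, so vl = 2
bits (lane 0 leftmost): 1100

predicate = 1100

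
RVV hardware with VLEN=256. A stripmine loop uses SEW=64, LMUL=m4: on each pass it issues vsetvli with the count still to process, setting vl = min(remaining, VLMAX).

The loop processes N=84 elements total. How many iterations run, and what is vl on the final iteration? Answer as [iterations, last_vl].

[iterations, last_vl] = [6, 4]

lanes per group: 256·4/64 = 16
N=84: ⌈84/16⌉ = 6 iters; last vl = 84 − 5×16 = 4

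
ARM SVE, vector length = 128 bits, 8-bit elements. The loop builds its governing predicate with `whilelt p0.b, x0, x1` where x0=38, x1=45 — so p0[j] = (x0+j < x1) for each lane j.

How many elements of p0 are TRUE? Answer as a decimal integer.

vl = 7

128-bit reg / 8-bit elem → 16 lanes
active while 38+j < 45, i.e. j ∈ [0,7) capped at 16 ⇒ 7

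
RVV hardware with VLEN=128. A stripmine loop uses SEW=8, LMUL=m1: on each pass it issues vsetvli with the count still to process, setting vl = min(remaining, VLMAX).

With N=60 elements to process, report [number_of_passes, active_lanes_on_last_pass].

lanes per group: 128·1/8 = 16
60 elements at 16/iter → 4 passes, remainder 12 on the last

[iterations, last_vl] = [4, 12]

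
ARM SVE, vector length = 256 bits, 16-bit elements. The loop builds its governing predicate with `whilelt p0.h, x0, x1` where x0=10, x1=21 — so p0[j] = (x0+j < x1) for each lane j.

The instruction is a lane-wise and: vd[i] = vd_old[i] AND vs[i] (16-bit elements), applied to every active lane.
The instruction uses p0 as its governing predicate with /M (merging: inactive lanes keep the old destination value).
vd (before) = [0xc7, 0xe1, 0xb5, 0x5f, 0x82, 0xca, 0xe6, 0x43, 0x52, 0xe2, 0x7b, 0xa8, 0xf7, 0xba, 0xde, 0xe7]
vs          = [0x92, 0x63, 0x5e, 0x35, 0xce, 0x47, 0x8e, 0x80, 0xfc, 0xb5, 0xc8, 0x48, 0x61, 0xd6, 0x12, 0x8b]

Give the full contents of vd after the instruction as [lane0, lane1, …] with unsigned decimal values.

vd = [130, 97, 20, 21, 130, 66, 134, 0, 80, 160, 72, 168, 247, 186, 222, 231]

256-bit reg / 16-bit elem → 16 lanes
p0[j] = (10+j < 21); true for j=0..10 → 11 lanes set
lane  0: and(0xc7,0x92) ⇒ 0x82
lane  1: and(0xe1,0x63) ⇒ 0x61
lane  2: and(0xb5,0x5e) ⇒ 0x14
lane  3: and(0x5f,0x35) ⇒ 0x15
lane  4: and(0x82,0xce) ⇒ 0x82
lane  5: and(0xca,0x47) ⇒ 0x42
lane  6: and(0xe6,0x8e) ⇒ 0x86
lane  7: and(0x43,0x80) ⇒ 0x00
lane  8: and(0x52,0xfc) ⇒ 0x50
lane  9: and(0xe2,0xb5) ⇒ 0xa0
lane 10: and(0x7b,0xc8) ⇒ 0x48
lane 11: tail/keep ⇒ 0xa8
lane 12: tail/keep ⇒ 0xf7
lane 13: tail/keep ⇒ 0xba
lane 14: tail/keep ⇒ 0xde
lane 15: tail/keep ⇒ 0xe7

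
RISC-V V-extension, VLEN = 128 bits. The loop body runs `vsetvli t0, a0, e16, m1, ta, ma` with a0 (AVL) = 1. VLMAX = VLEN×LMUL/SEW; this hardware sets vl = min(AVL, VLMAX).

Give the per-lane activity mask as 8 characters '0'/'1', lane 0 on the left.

VLMAX = VLEN×LMUL/SEW = 128×1/16 = 8
vl ← min(1, 8) = 1
bits (lane 0 leftmost): 10000000

predicate = 10000000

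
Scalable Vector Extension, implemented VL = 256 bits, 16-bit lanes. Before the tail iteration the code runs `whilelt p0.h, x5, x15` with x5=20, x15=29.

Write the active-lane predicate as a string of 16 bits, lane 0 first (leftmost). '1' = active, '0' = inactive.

register lanes = 256/16 = 16
whilelt: lane j active iff 20+j < 29 → j < 9 → 9 active
bits (lane 0 leftmost): 1111111110000000

predicate = 1111111110000000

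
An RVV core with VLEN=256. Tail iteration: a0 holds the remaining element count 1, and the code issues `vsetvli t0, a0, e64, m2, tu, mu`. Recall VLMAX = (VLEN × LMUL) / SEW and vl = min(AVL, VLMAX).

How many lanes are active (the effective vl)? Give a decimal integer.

vl = 1

VLMAX = VLEN×LMUL/SEW = 256×2/64 = 8
vl ← min(1, 8) = 1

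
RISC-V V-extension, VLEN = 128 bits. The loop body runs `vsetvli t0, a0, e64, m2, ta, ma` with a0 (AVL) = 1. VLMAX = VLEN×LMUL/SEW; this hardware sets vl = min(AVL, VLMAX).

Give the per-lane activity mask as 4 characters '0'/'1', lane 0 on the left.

predicate = 1000

VLMAX = VLEN×LMUL/SEW = 128×2/64 = 4
vl ← min(1, 4) = 1
bits (lane 0 leftmost): 1000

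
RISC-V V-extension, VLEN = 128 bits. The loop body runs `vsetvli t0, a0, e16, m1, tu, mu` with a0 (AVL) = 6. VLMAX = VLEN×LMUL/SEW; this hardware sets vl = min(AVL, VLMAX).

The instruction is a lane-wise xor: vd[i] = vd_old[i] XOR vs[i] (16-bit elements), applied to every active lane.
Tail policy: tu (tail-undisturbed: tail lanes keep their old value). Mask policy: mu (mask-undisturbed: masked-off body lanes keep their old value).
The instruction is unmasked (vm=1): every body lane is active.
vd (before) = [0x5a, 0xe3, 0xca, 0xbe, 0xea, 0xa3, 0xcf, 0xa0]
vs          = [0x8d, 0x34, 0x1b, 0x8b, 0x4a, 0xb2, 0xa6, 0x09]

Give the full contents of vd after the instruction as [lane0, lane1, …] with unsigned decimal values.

vd = [215, 215, 209, 53, 160, 17, 207, 160]

VLMAX = VLEN×LMUL/SEW = 128×1/16 = 8
AVL=6 ≤ VLMAX=8, so vl = 6
lane  0: xor(0x5a,0x8d) ⇒ 0xd7
lane  1: xor(0xe3,0x34) ⇒ 0xd7
lane  2: xor(0xca,0x1b) ⇒ 0xd1
lane  3: xor(0xbe,0x8b) ⇒ 0x35
lane  4: xor(0xea,0x4a) ⇒ 0xa0
lane  5: xor(0xa3,0xb2) ⇒ 0x11
lane  6: tail/keep ⇒ 0xcf
lane  7: tail/keep ⇒ 0xa0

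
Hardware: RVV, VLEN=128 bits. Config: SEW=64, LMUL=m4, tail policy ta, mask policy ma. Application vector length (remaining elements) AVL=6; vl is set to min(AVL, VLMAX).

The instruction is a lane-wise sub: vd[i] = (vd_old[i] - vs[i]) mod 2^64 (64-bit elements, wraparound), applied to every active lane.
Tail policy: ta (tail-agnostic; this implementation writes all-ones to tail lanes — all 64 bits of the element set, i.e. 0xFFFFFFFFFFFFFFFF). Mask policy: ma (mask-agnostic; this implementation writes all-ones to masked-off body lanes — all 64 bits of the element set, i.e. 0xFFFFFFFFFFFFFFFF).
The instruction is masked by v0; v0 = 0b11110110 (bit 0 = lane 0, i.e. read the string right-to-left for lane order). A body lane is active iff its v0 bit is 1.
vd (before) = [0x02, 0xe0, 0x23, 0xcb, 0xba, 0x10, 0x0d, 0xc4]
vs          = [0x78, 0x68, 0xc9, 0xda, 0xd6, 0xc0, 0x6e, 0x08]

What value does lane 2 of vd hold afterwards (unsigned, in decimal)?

lanes per group: 128·4/64 = 8
vl = min(AVL, VLMAX) = min(6, 8) = 6
vd[0] mask-off/ones -> 0xffffffffffffffff
vd[1] sub(0xe0,0x68) -> 0x78
vd[2] sub(0x23,0xc9) -> 0xffffffffffffff5a
vd[3] mask-off/ones -> 0xffffffffffffffff
vd[4] sub(0xba,0xd6) -> 0xffffffffffffffe4
vd[5] sub(0x10,0xc0) -> 0xffffffffffffff50
vd[6] tail/ones -> 0xffffffffffffffff
vd[7] tail/ones -> 0xffffffffffffffff

vd[2] = 18446744073709551450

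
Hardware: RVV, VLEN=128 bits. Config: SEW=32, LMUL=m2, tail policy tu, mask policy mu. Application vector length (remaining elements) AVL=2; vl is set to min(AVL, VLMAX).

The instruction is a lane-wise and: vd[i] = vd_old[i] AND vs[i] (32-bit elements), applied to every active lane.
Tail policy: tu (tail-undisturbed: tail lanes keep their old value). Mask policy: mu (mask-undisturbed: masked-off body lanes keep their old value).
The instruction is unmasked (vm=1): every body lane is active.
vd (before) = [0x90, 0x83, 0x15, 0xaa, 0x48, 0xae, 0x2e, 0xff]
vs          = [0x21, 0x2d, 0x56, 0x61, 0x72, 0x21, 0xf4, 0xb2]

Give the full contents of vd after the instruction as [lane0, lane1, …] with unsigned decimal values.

vd = [0, 1, 21, 170, 72, 174, 46, 255]

lanes per group: 128·2/32 = 8
vl = min(AVL, VLMAX) = min(2, 8) = 2
vd[0] and(0x90,0x21) -> 0x00
vd[1] and(0x83,0x2d) -> 0x01
vd[2] tail/keep -> 0x15
vd[3] tail/keep -> 0xaa
vd[4] tail/keep -> 0x48
vd[5] tail/keep -> 0xae
vd[6] tail/keep -> 0x2e
vd[7] tail/keep -> 0xff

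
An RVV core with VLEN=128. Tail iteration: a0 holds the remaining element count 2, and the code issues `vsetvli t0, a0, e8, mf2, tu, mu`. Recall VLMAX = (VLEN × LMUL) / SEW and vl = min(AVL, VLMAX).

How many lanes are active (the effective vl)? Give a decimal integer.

vl = 2

VLMAX = (128 × 1/2) / 8 = 8 lanes
vl ← min(2, 8) = 2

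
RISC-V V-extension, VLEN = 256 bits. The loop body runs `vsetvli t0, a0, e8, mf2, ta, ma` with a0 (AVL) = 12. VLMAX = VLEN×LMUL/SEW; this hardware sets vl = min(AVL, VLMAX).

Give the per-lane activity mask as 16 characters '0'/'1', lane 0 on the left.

lanes per group: 256·1/2/8 = 16
vl ← min(12, 16) = 12
bits (lane 0 leftmost): 1111111111110000

predicate = 1111111111110000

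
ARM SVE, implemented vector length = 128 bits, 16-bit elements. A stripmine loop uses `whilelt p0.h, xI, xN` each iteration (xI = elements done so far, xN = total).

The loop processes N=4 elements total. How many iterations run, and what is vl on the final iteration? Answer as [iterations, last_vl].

[iterations, last_vl] = [1, 4]

lane count: 128 div 16 = 8
iterations = ceil(4/8) = 1; final-pass vl = 4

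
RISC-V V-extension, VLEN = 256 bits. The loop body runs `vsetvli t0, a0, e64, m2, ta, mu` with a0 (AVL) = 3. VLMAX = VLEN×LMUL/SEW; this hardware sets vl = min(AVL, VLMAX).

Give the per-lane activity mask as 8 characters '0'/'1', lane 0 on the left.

lanes per group: 256·2/64 = 8
AVL=3 ≤ VLMAX=8, so vl = 3
bits (lane 0 leftmost): 11100000

predicate = 11100000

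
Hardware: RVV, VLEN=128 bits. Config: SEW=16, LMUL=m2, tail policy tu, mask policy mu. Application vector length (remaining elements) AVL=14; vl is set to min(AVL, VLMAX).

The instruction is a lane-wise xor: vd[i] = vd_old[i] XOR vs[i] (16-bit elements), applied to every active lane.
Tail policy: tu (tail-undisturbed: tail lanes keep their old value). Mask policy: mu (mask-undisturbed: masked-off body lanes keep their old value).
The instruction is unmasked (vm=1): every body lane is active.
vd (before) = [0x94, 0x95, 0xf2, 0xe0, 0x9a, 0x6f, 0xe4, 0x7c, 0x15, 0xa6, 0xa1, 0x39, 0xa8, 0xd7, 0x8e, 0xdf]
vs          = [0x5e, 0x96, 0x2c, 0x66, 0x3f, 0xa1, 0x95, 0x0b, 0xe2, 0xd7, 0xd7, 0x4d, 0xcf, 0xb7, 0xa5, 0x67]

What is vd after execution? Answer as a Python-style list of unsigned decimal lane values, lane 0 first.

vd = [202, 3, 222, 134, 165, 206, 113, 119, 247, 113, 118, 116, 103, 96, 142, 223]

VLMAX = VLEN×LMUL/SEW = 128×2/16 = 16
vl ← min(14, 16) = 14
[0] xor(0x94,0x5e) = 0xca
[1] xor(0x95,0x96) = 0x03
[2] xor(0xf2,0x2c) = 0xde
[3] xor(0xe0,0x66) = 0x86
[4] xor(0x9a,0x3f) = 0xa5
[5] xor(0x6f,0xa1) = 0xce
[6] xor(0xe4,0x95) = 0x71
[7] xor(0x7c,0x0b) = 0x77
[8] xor(0x15,0xe2) = 0xf7
[9] xor(0xa6,0xd7) = 0x71
[10] xor(0xa1,0xd7) = 0x76
[11] xor(0x39,0x4d) = 0x74
[12] xor(0xa8,0xcf) = 0x67
[13] xor(0xd7,0xb7) = 0x60
[14] tail/keep = 0x8e
[15] tail/keep = 0xdf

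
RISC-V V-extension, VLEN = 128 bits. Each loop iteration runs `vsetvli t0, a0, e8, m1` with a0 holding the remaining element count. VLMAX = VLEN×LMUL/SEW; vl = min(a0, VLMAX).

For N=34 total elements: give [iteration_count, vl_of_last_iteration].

[iterations, last_vl] = [3, 2]

lanes per group: 128·1/8 = 16
iterations = ceil(34/16) = 3; final-pass vl = 2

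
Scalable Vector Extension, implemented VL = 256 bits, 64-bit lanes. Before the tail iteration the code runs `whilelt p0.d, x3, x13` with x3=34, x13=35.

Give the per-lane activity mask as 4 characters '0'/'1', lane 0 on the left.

predicate = 1000

256-bit reg / 64-bit elem → 4 lanes
whilelt: lane j active iff 34+j < 35 → j < 1 → 1 active
bits (lane 0 leftmost): 1000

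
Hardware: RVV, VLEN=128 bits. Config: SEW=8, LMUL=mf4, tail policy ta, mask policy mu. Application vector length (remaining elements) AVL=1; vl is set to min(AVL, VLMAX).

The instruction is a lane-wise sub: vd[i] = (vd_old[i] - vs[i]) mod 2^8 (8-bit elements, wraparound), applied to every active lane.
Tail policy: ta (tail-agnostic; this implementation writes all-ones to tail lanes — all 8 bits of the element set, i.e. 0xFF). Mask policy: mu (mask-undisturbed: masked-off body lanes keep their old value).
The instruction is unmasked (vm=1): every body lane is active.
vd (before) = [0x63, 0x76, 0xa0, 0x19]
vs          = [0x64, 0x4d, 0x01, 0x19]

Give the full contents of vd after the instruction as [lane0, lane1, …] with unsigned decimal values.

VLMAX = (128 × 1/4) / 8 = 4 lanes
vl ← min(1, 4) = 1
lane  0: sub(0x63,0x64) ⇒ 0xff
lane  1: tail/ones ⇒ 0xff
lane  2: tail/ones ⇒ 0xff
lane  3: tail/ones ⇒ 0xff

vd = [255, 255, 255, 255]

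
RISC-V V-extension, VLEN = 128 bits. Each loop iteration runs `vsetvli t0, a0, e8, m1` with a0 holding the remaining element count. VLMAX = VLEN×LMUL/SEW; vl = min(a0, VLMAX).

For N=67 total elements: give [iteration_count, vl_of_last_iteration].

lanes per group: 128·1/8 = 16
N=67: ⌈67/16⌉ = 5 iters; last vl = 67 − 4×16 = 3

[iterations, last_vl] = [5, 3]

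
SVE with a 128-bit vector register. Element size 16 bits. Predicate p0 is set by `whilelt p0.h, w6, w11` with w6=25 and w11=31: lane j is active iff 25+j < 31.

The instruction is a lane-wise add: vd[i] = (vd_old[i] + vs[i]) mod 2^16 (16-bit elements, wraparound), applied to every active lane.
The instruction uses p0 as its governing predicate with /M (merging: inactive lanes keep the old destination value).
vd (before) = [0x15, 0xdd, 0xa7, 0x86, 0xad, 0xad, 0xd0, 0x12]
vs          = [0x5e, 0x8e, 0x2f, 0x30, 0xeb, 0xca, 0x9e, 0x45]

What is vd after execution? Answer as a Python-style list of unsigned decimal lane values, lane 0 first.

vd = [115, 363, 214, 182, 408, 375, 208, 18]

128-bit reg / 16-bit elem → 8 lanes
p0[j] = (25+j < 31); true for j=0..5 → 6 lanes set
  i=0: add(0x15,0x5e) → 115
  i=1: add(0xdd,0x8e) → 363
  i=2: add(0xa7,0x2f) → 214
  i=3: add(0x86,0x30) → 182
  i=4: add(0xad,0xeb) → 408
  i=5: add(0xad,0xca) → 375
  i=6: tail/keep → 208
  i=7: tail/keep → 18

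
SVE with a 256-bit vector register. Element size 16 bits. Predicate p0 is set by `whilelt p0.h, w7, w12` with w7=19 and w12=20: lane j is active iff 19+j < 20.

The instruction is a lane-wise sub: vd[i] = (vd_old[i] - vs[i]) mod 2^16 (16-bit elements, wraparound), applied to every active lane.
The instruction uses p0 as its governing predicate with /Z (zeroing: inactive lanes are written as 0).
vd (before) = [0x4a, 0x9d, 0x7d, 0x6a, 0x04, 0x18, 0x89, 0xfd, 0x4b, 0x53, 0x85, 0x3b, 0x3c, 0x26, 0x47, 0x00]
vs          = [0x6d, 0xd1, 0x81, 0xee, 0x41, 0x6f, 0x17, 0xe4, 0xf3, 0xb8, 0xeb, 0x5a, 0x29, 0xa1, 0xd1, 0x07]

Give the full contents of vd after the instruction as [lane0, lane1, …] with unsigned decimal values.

vd = [65501, 0, 0, 0, 0, 0, 0, 0, 0, 0, 0, 0, 0, 0, 0, 0]

lane count: 256 div 16 = 16
whilelt: lane j active iff 19+j < 20 → j < 1 → 1 active
  i=0: sub(0x4a,0x6d) → 65501
  i=1: tail/zero → 0
  i=2: tail/zero → 0
  i=3: tail/zero → 0
  i=4: tail/zero → 0
  i=5: tail/zero → 0
  i=6: tail/zero → 0
  i=7: tail/zero → 0
  i=8: tail/zero → 0
  i=9: tail/zero → 0
  i=10: tail/zero → 0
  i=11: tail/zero → 0
  i=12: tail/zero → 0
  i=13: tail/zero → 0
  i=14: tail/zero → 0
  i=15: tail/zero → 0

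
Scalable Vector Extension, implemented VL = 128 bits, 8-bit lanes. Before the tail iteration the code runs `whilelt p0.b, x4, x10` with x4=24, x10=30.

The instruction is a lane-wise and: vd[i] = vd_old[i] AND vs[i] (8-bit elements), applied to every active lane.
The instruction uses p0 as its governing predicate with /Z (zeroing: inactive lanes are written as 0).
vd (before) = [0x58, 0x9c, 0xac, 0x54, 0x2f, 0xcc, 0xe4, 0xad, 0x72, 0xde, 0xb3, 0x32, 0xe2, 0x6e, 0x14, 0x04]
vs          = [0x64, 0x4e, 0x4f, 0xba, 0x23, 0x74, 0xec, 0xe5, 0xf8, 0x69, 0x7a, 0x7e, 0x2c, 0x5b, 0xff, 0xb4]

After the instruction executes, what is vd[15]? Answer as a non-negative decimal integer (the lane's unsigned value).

lane count: 128 div 8 = 16
p0[j] = (24+j < 30); true for j=0..5 → 6 lanes set
  i=0: and(0x58,0x64) → 64
  i=1: and(0x9c,0x4e) → 12
  i=2: and(0xac,0x4f) → 12
  i=3: and(0x54,0xba) → 16
  i=4: and(0x2f,0x23) → 35
  i=5: and(0xcc,0x74) → 68
  i=6: tail/zero → 0
  i=7: tail/zero → 0
  i=8: tail/zero → 0
  i=9: tail/zero → 0
  i=10: tail/zero → 0
  i=11: tail/zero → 0
  i=12: tail/zero → 0
  i=13: tail/zero → 0
  i=14: tail/zero → 0
  i=15: tail/zero → 0

vd[15] = 0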